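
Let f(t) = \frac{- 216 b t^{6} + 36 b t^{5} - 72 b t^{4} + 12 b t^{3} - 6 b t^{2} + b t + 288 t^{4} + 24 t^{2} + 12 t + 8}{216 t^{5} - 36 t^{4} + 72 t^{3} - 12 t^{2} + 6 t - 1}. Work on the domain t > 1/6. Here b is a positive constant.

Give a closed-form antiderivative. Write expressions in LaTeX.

An antiderivative is F(t) = - \frac{b t^{2}}{2} + \frac{4 \log{\left(3 t - \frac{1}{2} \right)}}{3} + \frac{1}{6 t^{2} + 1}.

Any candidate F(t) must reproduce f(t) exactly when differentiated.
Check: d/dt[- \frac{b t^{2}}{2} + \frac{4 \log{\left(3 t - \frac{1}{2} \right)}}{3} + \frac{1}{6 t^{2} + 1}] = \frac{- 216 b t^{6} + 36 b t^{5} - 72 b t^{4} + 12 b t^{3} - 6 b t^{2} + b t + 288 t^{4} + 24 t^{2} + 12 t + 8}{216 t^{5} - 36 t^{4} + 72 t^{3} - 12 t^{2} + 6 t - 1} = f(t).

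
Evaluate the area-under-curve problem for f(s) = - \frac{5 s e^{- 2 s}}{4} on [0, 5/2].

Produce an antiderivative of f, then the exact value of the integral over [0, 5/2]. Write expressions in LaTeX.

Recognize the product-rule pattern: f = u'v + uv' with u = \frac{5 s}{8} + \frac{5}{16}, v = e^{- 2 s}, so integration by parts undoes it.
F(s) = \frac{5 \left(2 s + 1\right) e^{- 2 s}}{16} is an antiderivative of f.
Check: d/ds[\frac{5 \left(2 s + 1\right) e^{- 2 s}}{16}] = - \frac{5 s e^{- 2 s}}{4} = f(s).
F(5/2) = \frac{15}{8 e^{5}}; F(0) = \frac{5}{16}.
Integral = F(5/2) - F(0) = - \frac{5}{16} + \frac{15}{8 e^{5}}.

Antiderivative: F(s) = \frac{5 \left(2 s + 1\right) e^{- 2 s}}{16}; value = - \frac{5}{16} + \frac{15}{8 e^{5}}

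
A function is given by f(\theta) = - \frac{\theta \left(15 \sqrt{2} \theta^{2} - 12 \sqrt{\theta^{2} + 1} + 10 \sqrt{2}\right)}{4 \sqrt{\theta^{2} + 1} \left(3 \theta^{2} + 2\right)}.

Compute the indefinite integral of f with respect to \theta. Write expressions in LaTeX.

F(\theta) = - \frac{5 \sqrt{2 \theta^{2} + 2}}{4} + \frac{\log{\left(3 \theta^{2} + 2 \right)}}{2} + C

For F(\theta) to be correct the identity F'(\theta) - f(\theta) = 0 must hold.
Check: d/d\theta[- \frac{5 \sqrt{2 \theta^{2} + 2}}{4} + \frac{\log{\left(3 \theta^{2} + 2 \right)}}{2}] = \frac{- 15 \sqrt{2} \theta^{3} + 12 \theta \sqrt{\theta^{2} + 1} - 10 \sqrt{2} \theta}{12 \theta^{2} \sqrt{\theta^{2} + 1} + 8 \sqrt{\theta^{2} + 1}}, which equals f(\theta).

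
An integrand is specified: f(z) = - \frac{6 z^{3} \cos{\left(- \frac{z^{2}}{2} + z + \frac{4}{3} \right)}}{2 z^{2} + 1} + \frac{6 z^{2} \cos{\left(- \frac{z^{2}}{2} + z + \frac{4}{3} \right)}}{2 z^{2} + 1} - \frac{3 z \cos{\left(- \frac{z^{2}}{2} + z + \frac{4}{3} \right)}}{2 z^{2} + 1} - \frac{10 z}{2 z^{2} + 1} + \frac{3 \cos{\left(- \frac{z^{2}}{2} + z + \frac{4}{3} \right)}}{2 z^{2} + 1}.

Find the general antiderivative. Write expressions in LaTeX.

The integrand splits into summands that can be handled one at a time.
Check: d/dz[- \frac{5 \log{\left(2 z^{2} + 1 \right)}}{2} + 3 \sin{\left(- \frac{z^{2}}{2} + z + \frac{4}{3} \right)}] = \frac{- 6 z^{3} \cos{\left(- \frac{z^{2}}{2} + z + \frac{4}{3} \right)} + 6 z^{2} \cos{\left(- \frac{z^{2}}{2} + z + \frac{4}{3} \right)} - 3 z \cos{\left(- \frac{z^{2}}{2} + z + \frac{4}{3} \right)} - 10 z + 3 \cos{\left(- \frac{z^{2}}{2} + z + \frac{4}{3} \right)}}{2 z^{2} + 1}, which equals f(z).

F(z) = - \frac{5 \log{\left(2 z^{2} + 1 \right)}}{2} + 3 \sin{\left(- \frac{z^{2}}{2} + z + \frac{4}{3} \right)} + C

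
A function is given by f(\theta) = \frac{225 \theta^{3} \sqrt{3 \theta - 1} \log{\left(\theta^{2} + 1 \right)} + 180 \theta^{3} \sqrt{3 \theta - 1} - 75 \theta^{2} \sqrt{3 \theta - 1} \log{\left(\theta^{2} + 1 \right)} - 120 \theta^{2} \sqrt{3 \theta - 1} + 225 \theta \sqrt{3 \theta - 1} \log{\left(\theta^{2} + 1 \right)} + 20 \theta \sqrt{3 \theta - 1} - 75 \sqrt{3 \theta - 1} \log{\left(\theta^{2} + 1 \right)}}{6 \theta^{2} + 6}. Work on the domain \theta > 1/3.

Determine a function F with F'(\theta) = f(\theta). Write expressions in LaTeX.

An antiderivative is F(\theta) = \frac{5 \left(3 \theta - 1\right)^{\frac{5}{2}} \log{\left(\theta^{2} + 1 \right)}}{3}.

f has the shape u'v + uv' for u = \frac{5 \left(3 \theta - 1\right)^{\frac{5}{2}}}{3} and v = \log{\left(\theta^{2} + 1 \right)} — it is the derivative of the product u*v.
Check: d/d\theta[\frac{5 \left(3 \theta - 1\right)^{\frac{5}{2}} \log{\left(\theta^{2} + 1 \right)}}{3}] = \frac{225 \theta^{3} \sqrt{3 \theta - 1} \log{\left(\theta^{2} + 1 \right)} + 180 \theta^{3} \sqrt{3 \theta - 1} - 75 \theta^{2} \sqrt{3 \theta - 1} \log{\left(\theta^{2} + 1 \right)} - 120 \theta^{2} \sqrt{3 \theta - 1} + 225 \theta \sqrt{3 \theta - 1} \log{\left(\theta^{2} + 1 \right)} + 20 \theta \sqrt{3 \theta - 1} - 75 \sqrt{3 \theta - 1} \log{\left(\theta^{2} + 1 \right)}}{6 \theta^{2} + 6} = f(\theta).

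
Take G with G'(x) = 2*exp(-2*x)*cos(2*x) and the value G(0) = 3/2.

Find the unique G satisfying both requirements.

G(x) = (4*exp(2*x) + sin(2*x) - cos(2*x))*exp(-2*x)/2

For G(x) to be correct, d/dx[G] must agree with the stated G'(x) identically.
A general antiderivative is exp(-2*x)*sin(2*x)/2 - exp(-2*x)*cos(2*x)/2 + C.
The condition gives C = 3/2 - (-1/2) = 2.
So G(x) = (4*exp(2*x) + sin(2*x) - cos(2*x))*exp(-2*x)/2.
Check: d/dx[(4*exp(2*x) + sin(2*x) - cos(2*x))*exp(-2*x)/2] = 2*exp(-2*x)*cos(2*x) = G'(x).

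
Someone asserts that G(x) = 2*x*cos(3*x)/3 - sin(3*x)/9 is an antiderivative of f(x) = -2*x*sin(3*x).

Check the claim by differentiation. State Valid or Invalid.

Invalid: d/dx[G] - f = cos(3*x)/3, which is not 0.

d/dx[G] = -2*x*sin(3*x) + cos(3*x)/3
d/dx[G] - f(x) = cos(3*x)/3 != 0.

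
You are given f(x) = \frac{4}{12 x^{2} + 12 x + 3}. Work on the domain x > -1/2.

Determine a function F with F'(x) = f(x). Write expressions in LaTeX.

An antiderivative is F(x) = - \frac{2}{3 \left(2 x + 1\right)}.

Differentiate the proposed F(x) back; it has to land on f(x) exactly.
Check: d/dx[- \frac{2}{3 \left(2 x + 1\right)}] = \frac{4}{12 x^{2} + 12 x + 3} = f(x).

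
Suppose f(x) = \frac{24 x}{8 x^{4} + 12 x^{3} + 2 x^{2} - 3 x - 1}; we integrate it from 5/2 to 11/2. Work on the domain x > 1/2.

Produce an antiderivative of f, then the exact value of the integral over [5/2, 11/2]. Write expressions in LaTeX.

Antiderivative: F(x) = \frac{2 x \log{\left(x - \frac{1}{2} \right)} - 18 x \log{\left(x + \frac{1}{2} \right)} + 16 x \log{\left(x + 1 \right)} + \log{\left(x - \frac{1}{2} \right)} - 9 \log{\left(x + \frac{1}{2} \right)} + 8 \log{\left(x + 1 \right)} - 6}{2 x + 1}; value = - 9 \log{\left(6 \right)} - 8 \log{\left(\frac{7}{2} \right)} - \log{\left(2 \right)} + \frac{1}{2} + \log{\left(5 \right)} + 9 \log{\left(3 \right)} + 8 \log{\left(\frac{13}{2} \right)}

Factor the denominator (\left(x + 1\right) \left(2 x - 1\right) \left(2 x + 1\right)^{2}) and decompose: f = - \frac{18}{2 x + 1} + \frac{12}{\left(2 x + 1\right)^{2}} + \frac{2}{2 x - 1} + \frac{8}{x + 1}; each piece integrates to a log, atan, or power term.
F(x) = \frac{2 x \log{\left(x - \frac{1}{2} \right)} - 18 x \log{\left(x + \frac{1}{2} \right)} + 16 x \log{\left(x + 1 \right)} + \log{\left(x - \frac{1}{2} \right)} - 9 \log{\left(x + \frac{1}{2} \right)} + 8 \log{\left(x + 1 \right)} - 6}{2 x + 1} is an antiderivative of f.
Check: d/dx[\frac{2 x \log{\left(x - \frac{1}{2} \right)} - 18 x \log{\left(x + \frac{1}{2} \right)} + 16 x \log{\left(x + 1 \right)} + \log{\left(x - \frac{1}{2} \right)} - 9 \log{\left(x + \frac{1}{2} \right)} + 8 \log{\left(x + 1 \right)} - 6}{2 x + 1}] = \frac{24 x}{8 x^{4} + 12 x^{3} + 2 x^{2} - 3 x - 1} = f(x).
F(11/2) = - 9 \log{\left(6 \right)} - \frac{1}{2} + \log{\left(5 \right)} + 8 \log{\left(\frac{13}{2} \right)}; F(5/2) = - 9 \log{\left(3 \right)} - 1 + \log{\left(2 \right)} + 8 \log{\left(\frac{7}{2} \right)}.
Integral = F(11/2) - F(5/2) = - 9 \log{\left(6 \right)} - 8 \log{\left(\frac{7}{2} \right)} - \log{\left(2 \right)} + \frac{1}{2} + \log{\left(5 \right)} + 9 \log{\left(3 \right)} + 8 \log{\left(\frac{13}{2} \right)}.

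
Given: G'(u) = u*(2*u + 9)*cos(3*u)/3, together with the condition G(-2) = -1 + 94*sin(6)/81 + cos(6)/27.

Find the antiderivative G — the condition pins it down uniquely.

G(u) = (18*u**2*sin(3*u) + 81*u*sin(3*u) + 12*u*cos(3*u) - 4*sin(3*u) + 27*cos(3*u) - 81)/81

For G(u) to be correct, d/du[G] must agree with the stated G'(u) identically.
A general antiderivative is 2*u**2*sin(3*u)/9 + u*sin(3*u) + 4*u*cos(3*u)/27 - 4*sin(3*u)/81 + cos(3*u)/3 + C.
The condition gives C = -1 + 94*sin(6)/81 + cos(6)/27 - (94*sin(6)/81 + cos(6)/27) = -1.
So G(u) = (18*u**2*sin(3*u) + 81*u*sin(3*u) + 12*u*cos(3*u) - 4*sin(3*u) + 27*cos(3*u) - 81)/81.
Check: d/du[(18*u**2*sin(3*u) + 81*u*sin(3*u) + 12*u*cos(3*u) - 4*sin(3*u) + 27*cos(3*u) - 81)/81] = 2*u**2*cos(3*u)/3 + 3*u*cos(3*u), which equals G'(u).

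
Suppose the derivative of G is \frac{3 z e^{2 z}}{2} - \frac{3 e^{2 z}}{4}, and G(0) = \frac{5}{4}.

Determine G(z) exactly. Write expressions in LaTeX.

G'(z) has the shape u'v + uv' for u = \frac{3 z}{4} - \frac{3}{4} and v = e^{2 z} — it is the derivative of the product u*v.
A general antiderivative is \frac{\left(3 z - 3\right) e^{2 z}}{4} + C.
The condition gives C = \frac{5}{4} - (- \frac{3}{4}) = 2.
So G(z) = \frac{3 z e^{2 z} - 3 e^{2 z} + 8}{4}.
Check: d/dz[\frac{3 z e^{2 z} - 3 e^{2 z} + 8}{4}] = \frac{3 z e^{2 z}}{2} - \frac{3 e^{2 z}}{4} = G'(z).

G(z) = \frac{3 z e^{2 z} - 3 e^{2 z} + 8}{4}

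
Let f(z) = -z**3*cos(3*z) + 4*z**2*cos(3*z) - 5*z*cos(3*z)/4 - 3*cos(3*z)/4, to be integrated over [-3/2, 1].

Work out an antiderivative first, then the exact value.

Antiderivative: F(z) = -(36*z**3*sin(3*z) - 144*z**2*sin(3*z) + 36*z**2*cos(3*z) + 21*z*sin(3*z) - 96*z*cos(3*z) + 59*sin(3*z) + 7*cos(3*z))/108; value = 209*sin(9/2)/54 + 53*cos(3)/108 + 58*cos(9/2)/27 + 7*sin(3)/27

Integrate term by term and add the pieces.
F(z) = -(36*z**3*sin(3*z) - 144*z**2*sin(3*z) + 36*z**2*cos(3*z) + 21*z*sin(3*z) - 96*z*cos(3*z) + 59*sin(3*z) + 7*cos(3*z))/108 is an antiderivative of f.
Check: d/dz[-(36*z**3*sin(3*z) - 144*z**2*sin(3*z) + 36*z**2*cos(3*z) + 21*z*sin(3*z) - 96*z*cos(3*z) + 59*sin(3*z) + 7*cos(3*z))/108] = -z**3*cos(3*z) + 4*z**2*cos(3*z) - 5*z*cos(3*z)/4 - 3*cos(3*z)/4 = f(z).
F(1) = 53*cos(3)/108 + 7*sin(3)/27; F(-3/2) = -58*cos(9/2)/27 - 209*sin(9/2)/54.
Integral = F(1) - F(-3/2) = 209*sin(9/2)/54 + 53*cos(3)/108 + 58*cos(9/2)/27 + 7*sin(3)/27.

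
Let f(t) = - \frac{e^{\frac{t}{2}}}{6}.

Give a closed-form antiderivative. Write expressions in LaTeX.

An antiderivative is F(t) = - \frac{e^{\frac{t}{2}}}{3}.

Check any antiderivative F(t) by computing F'(t) and comparing it with f(t).
Check: d/dt[- \frac{e^{\frac{t}{2}}}{3}] = - \frac{e^{\frac{t}{2}}}{6} = f(t).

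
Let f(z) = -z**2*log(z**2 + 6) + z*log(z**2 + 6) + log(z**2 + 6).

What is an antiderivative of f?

An antiderivative is F(z) = (4*z**3 - 9*z**2 + 3*z*(-2*z**2 + 3*z + 6)*log(z**2 + 6) - 108*z + 54*log(z**2 + 6) + 108*sqrt(6)*atan(sqrt(6)*z/6))/18.

The integrand splits into summands that can be handled one at a time.
Check: d/dz[(4*z**3 - 9*z**2 + 3*z*(-2*z**2 + 3*z + 6)*log(z**2 + 6) - 108*z + 54*log(z**2 + 6) + 108*sqrt(6)*atan(sqrt(6)*z/6))/18] = -z**2*log(z**2 + 6) + z*log(z**2 + 6) + log(z**2 + 6) = f(z).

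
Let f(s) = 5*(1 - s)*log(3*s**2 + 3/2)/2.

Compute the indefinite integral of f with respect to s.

Whatever form F(s) takes, F'(s) = f(s) is non-negotiable.
Check: d/ds[-5*s**2*log(s**2 + 1/2)/4 - 5*s**2*log(3)/4 + 5*s**2/4 + 5*s*log(s**2 + 1/2)/2 - 5*s + 5*s*log(3)/2 - 5*log(s**2 + 1/2)/8 + 5*sqrt(2)*atan(sqrt(2)*s)/2] = -5*s*log(s**2 + 1/2)/2 - 5*s*log(3)/2 + 5*log(s**2 + 1/2)/2 + 5*log(3)/2, which equals f(s).

F(s) = -5*s**2*log(s**2 + 1/2)/4 - 5*s**2*log(3)/4 + 5*s**2/4 + 5*s*log(s**2 + 1/2)/2 - 5*s + 5*s*log(3)/2 - 5*log(s**2 + 1/2)/8 + 5*sqrt(2)*atan(sqrt(2)*s)/2 + C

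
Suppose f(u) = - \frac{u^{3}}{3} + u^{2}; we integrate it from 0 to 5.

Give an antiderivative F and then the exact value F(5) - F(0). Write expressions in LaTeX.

Integrate term by term and add the pieces.
F(u) = - \frac{u^{4}}{12} + \frac{u^{3}}{3} is an antiderivative of f.
Check: d/du[- \frac{u^{4}}{12} + \frac{u^{3}}{3}] = - \frac{u^{3}}{3} + u^{2} = f(u).
F(5) = - \frac{125}{12}; F(0) = 0.
Integral = F(5) - F(0) = - \frac{125}{12}.

Antiderivative: F(u) = - \frac{u^{4}}{12} + \frac{u^{3}}{3}; value = - \frac{125}{12}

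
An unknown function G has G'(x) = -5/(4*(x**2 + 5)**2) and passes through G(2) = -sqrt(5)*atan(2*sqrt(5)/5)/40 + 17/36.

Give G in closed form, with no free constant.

G(x) = (-sqrt(5)*x**2*atan(sqrt(5)*x/5) + 20*x**2 - 5*x - 5*sqrt(5)*atan(sqrt(5)*x/5) + 100)/(40*x**2 + 200)

The proposed G(x) is checked by its d/dx: the result must match the given G'(x).
A general antiderivative is -5*x/(40*x**2 + 200) - sqrt(5)*atan(sqrt(5)*x/5)/40 + C.
The condition gives C = -sqrt(5)*atan(2*sqrt(5)/5)/40 + 17/36 - (-sqrt(5)*atan(2*sqrt(5)/5)/40 - 1/36) = 1/2.
So G(x) = (-sqrt(5)*x**2*atan(sqrt(5)*x/5) + 20*x**2 - 5*x - 5*sqrt(5)*atan(sqrt(5)*x/5) + 100)/(40*x**2 + 200).
Check: d/dx[(-sqrt(5)*x**2*atan(sqrt(5)*x/5) + 20*x**2 - 5*x - 5*sqrt(5)*atan(sqrt(5)*x/5) + 100)/(40*x**2 + 200)] = -5/(4*x**4 + 40*x**2 + 100), which equals G'(x).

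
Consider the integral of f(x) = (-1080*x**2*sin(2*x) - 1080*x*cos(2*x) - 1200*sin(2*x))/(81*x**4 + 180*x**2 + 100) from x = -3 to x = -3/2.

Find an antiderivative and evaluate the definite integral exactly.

f has the shape u'v + uv' for u = 10/(3*x**2/2 + 5/3) and v = cos(2*x) — it is the derivative of the product u*v.
F(x) = 60*cos(2*x)/(9*x**2 + 10) is an antiderivative of f.
Check: d/dx[60*cos(2*x)/(9*x**2 + 10)] = (-1080*x**2*sin(2*x) - 1080*x*cos(2*x) - 1200*sin(2*x))/(81*x**4 + 180*x**2 + 100) = f(x).
F(-3/2) = 240*cos(3)/121; F(-3) = 60*cos(6)/91.
Integral = F(-3/2) - F(-3) = 240*cos(3)/121 - 60*cos(6)/91.

Antiderivative: F(x) = 60*cos(2*x)/(9*x**2 + 10); value = 240*cos(3)/121 - 60*cos(6)/91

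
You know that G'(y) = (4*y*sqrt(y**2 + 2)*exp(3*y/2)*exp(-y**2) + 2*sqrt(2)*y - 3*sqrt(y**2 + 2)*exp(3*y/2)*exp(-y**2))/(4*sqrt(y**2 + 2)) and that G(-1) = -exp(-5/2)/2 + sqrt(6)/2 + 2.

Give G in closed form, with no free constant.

Check a candidate G(y) by differentiating: d/dy[G] must match the given G'(y).
A general antiderivative is sqrt(y**2/2 + 1) - exp(-y**2 + 3*y/2)/2 + C.
The condition gives C = -exp(-5/2)/2 + sqrt(6)/2 + 2 - (-exp(-5/2)/2 + sqrt(6)/2) = 2.
So G(y) = sqrt(2)*(2*sqrt(y**2 + 2) - sqrt(2)*exp(3*y/2)*exp(-y**2) + 4*sqrt(2))/4.
Check: d/dy[sqrt(2)*(2*sqrt(y**2 + 2) - sqrt(2)*exp(3*y/2)*exp(-y**2) + 4*sqrt(2))/4] = (4*y*sqrt(y**2 + 2)*exp(3*y/2) + 2*sqrt(2)*y*exp(y**2) - 3*sqrt(y**2 + 2)*exp(3*y/2))*exp(-y**2)/(4*sqrt(y**2 + 2)), which equals G'(y).

G(y) = sqrt(2)*(2*sqrt(y**2 + 2) - sqrt(2)*exp(3*y/2)*exp(-y**2) + 4*sqrt(2))/4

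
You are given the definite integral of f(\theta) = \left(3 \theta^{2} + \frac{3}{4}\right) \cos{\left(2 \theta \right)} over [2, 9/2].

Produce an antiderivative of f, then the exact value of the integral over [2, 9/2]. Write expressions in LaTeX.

Whatever form F(\theta) takes, F'(\theta) = f(\theta) is non-negotiable.
F(\theta) = \frac{3 \theta^{2} \sin{\left(2 \theta \right)}}{2} + \frac{3 \theta \cos{\left(2 \theta \right)}}{2} - \frac{3 \sin{\left(2 \theta \right)}}{8} is an antiderivative of f.
Check: d/d\theta[\frac{3 \theta^{2} \sin{\left(2 \theta \right)}}{2} + \frac{3 \theta \cos{\left(2 \theta \right)}}{2} - \frac{3 \sin{\left(2 \theta \right)}}{8}] = 3 \theta^{2} \cos{\left(2 \theta \right)} + \frac{3 \cos{\left(2 \theta \right)}}{4}, which equals f(\theta).
F(9/2) = \frac{27 \cos{\left(9 \right)}}{4} + 30 \sin{\left(9 \right)}; F(2) = \frac{45 \sin{\left(4 \right)}}{8} + 3 \cos{\left(4 \right)}.
Integral = F(9/2) - F(2) = \frac{27 \cos{\left(9 \right)}}{4} - 3 \cos{\left(4 \right)} - \frac{45 \sin{\left(4 \right)}}{8} + 30 \sin{\left(9 \right)}.

Antiderivative: F(\theta) = \frac{3 \theta^{2} \sin{\left(2 \theta \right)}}{2} + \frac{3 \theta \cos{\left(2 \theta \right)}}{2} - \frac{3 \sin{\left(2 \theta \right)}}{8}; value = \frac{27 \cos{\left(9 \right)}}{4} - 3 \cos{\left(4 \right)} - \frac{45 \sin{\left(4 \right)}}{8} + 30 \sin{\left(9 \right)}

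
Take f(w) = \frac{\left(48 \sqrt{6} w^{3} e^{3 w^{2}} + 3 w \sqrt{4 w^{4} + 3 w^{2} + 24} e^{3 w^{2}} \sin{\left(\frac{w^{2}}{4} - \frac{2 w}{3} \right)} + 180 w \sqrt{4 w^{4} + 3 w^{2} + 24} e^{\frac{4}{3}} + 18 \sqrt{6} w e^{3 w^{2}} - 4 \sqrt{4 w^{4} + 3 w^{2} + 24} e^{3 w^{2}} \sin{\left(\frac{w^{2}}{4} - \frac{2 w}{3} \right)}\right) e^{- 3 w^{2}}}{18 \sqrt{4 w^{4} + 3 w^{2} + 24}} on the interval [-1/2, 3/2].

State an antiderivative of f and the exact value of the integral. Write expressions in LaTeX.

Since d/dw undoes antidifferentiation here, F'(w) = f(w) is required of F(w).
F(w) = \frac{\sqrt{6} \sqrt{4 w^{4} + 3 w^{2} + 24} - 5 e^{\frac{4}{3} - 3 w^{2}} - \cos{\left(\frac{w^{2}}{4} - \frac{2 w}{3} \right)}}{3} is an antiderivative of f.
Check: d/dw[\frac{\sqrt{6} \sqrt{4 w^{4} + 3 w^{2} + 24} - 5 e^{\frac{4}{3} - 3 w^{2}} - \cos{\left(\frac{w^{2}}{4} - \frac{2 w}{3} \right)}}{3}] = \frac{\left(\frac{48 \sqrt{6} w^{3} e^{3 w^{2}}}{e^{\frac{4}{3}}} + \frac{3 w \sqrt{4 w^{4} + 3 w^{2} + 24} e^{3 w^{2}} \sin{\left(\frac{w^{2}}{4} - \frac{2 w}{3} \right)}}{e^{\frac{4}{3}}} + 180 w \sqrt{4 w^{4} + 3 w^{2} + 24} + \frac{18 \sqrt{6} w e^{3 w^{2}}}{e^{\frac{4}{3}}} - \frac{4 \sqrt{4 w^{4} + 3 w^{2} + 24} e^{3 w^{2}} \sin{\left(\frac{w^{2}}{4} - \frac{2 w}{3} \right)}}{e^{\frac{4}{3}}}\right) e^{\frac{4}{3}} e^{- 3 w^{2}}}{18 \sqrt{4 w^{4} + 3 w^{2} + 24}}, which equals f(w).
F(3/2) = - \frac{\cos{\left(\frac{7}{16} \right)}}{3} - \frac{5}{3 e^{\frac{65}{12}}} + \sqrt{34}; F(-1/2) = - \frac{5 e^{\frac{7}{12}}}{3} - \frac{\cos{\left(\frac{19}{48} \right)}}{3} + \frac{5 \sqrt{6}}{3}.
Integral = F(3/2) - F(-1/2) = - \frac{5 \sqrt{6}}{3} - \frac{\cos{\left(\frac{7}{16} \right)}}{3} - \frac{5}{3 e^{\frac{65}{12}}} + \frac{\cos{\left(\frac{19}{48} \right)}}{3} + \frac{5 e^{\frac{7}{12}}}{3} + \sqrt{34}.

Antiderivative: F(w) = \frac{\sqrt{6} \sqrt{4 w^{4} + 3 w^{2} + 24} - 5 e^{\frac{4}{3} - 3 w^{2}} - \cos{\left(\frac{w^{2}}{4} - \frac{2 w}{3} \right)}}{3}; value = - \frac{5 \sqrt{6}}{3} - \frac{\cos{\left(\frac{7}{16} \right)}}{3} - \frac{5}{3 e^{\frac{65}{12}}} + \frac{\cos{\left(\frac{19}{48} \right)}}{3} + \frac{5 e^{\frac{7}{12}}}{3} + \sqrt{34}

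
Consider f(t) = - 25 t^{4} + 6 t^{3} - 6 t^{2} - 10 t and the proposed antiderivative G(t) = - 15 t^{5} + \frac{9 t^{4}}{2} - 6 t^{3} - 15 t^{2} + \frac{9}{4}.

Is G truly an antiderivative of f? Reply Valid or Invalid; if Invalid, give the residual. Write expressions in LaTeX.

Invalid: d/dt[G] - f = - 50 t^{4} + 12 t^{3} - 12 t^{2} - 20 t, which is not 0.

d/dt[G] = - 75 t^{4} + 18 t^{3} - 18 t^{2} - 30 t
d/dt[G] - f(t) = - 50 t^{4} + 12 t^{3} - 12 t^{2} - 20 t != 0.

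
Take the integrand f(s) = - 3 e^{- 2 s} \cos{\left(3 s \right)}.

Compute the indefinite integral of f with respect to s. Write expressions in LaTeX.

A candidate is checked by its d/ds: the result must match f(s).
Check: d/ds[\frac{3 \left(- 3 \sin{\left(3 s \right)} + 2 \cos{\left(3 s \right)}\right) e^{- 2 s}}{13}] = - 3 e^{- 2 s} \cos{\left(3 s \right)} = f(s).

F(s) = \frac{3 \left(- 3 \sin{\left(3 s \right)} + 2 \cos{\left(3 s \right)}\right) e^{- 2 s}}{13} + C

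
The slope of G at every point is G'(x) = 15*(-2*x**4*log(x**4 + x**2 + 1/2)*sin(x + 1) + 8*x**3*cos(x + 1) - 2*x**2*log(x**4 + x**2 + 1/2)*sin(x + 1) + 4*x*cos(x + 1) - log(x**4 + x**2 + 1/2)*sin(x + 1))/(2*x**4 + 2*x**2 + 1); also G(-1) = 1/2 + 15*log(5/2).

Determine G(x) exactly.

G(x) = 15*log(x**4 + x**2 + 1/2)*cos(x + 1) + 1/2

G'(x) has the shape u'v + uv' for u = 15*cos(x + 1) and v = log(x**4 + x**2 + 1/2) — it is the derivative of the product u*v.
A general antiderivative is 15*log(x**4 + x**2 + 1/2)*cos(x + 1) + C.
The condition gives C = 1/2 + 15*log(5/2) - (15*log(5/2)) = 1/2.
So G(x) = 15*log(x**4 + x**2 + 1/2)*cos(x + 1) + 1/2.
Check: d/dx[15*log(x**4 + x**2 + 1/2)*cos(x + 1) + 1/2] = (-30*x**4*log(x**4 + x**2 + 1/2)*sin(x + 1) + 120*x**3*cos(x + 1) - 30*x**2*log(x**4 + x**2 + 1/2)*sin(x + 1) + 60*x*cos(x + 1) - 15*log(x**4 + x**2 + 1/2)*sin(x + 1))/(2*x**4 + 2*x**2 + 1), which equals G'(x).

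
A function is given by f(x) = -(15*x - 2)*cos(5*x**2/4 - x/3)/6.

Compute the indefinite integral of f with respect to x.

The substitution u = 5*x**2/4 - x/3 works: f is exactly (dF/du)*(du/dx) for that inner function.
Check: d/dx[-sin(5*x**2/4 - x/3)] = -5*x*cos(5*x**2/4 - x/3)/2 + cos(5*x**2/4 - x/3)/3, which equals f(x).

F(x) = -sin(5*x**2/4 - x/3) + C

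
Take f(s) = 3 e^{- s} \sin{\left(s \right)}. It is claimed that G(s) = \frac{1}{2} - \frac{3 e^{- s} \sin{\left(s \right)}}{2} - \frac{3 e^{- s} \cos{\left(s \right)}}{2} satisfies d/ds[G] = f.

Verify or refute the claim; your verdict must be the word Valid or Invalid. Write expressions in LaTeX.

d/ds[G] = 3 e^{- s} \sin{\left(s \right)}
This equals f(s) exactly, so the claim holds.

Valid - the claim checks out under differentiation.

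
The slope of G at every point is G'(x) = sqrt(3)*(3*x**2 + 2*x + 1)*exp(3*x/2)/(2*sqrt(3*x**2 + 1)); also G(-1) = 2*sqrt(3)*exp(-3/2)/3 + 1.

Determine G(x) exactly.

Recognize the product-rule pattern: G'(x) = u'v + uv' with u = sqrt(4*x**2 + 4/3)/2, v = exp(3*x/2), so integration by parts undoes it.
A general antiderivative is sqrt(4*x**2 + 4/3)*exp(3*x/2)/2 + C.
The condition gives C = 2*sqrt(3)*exp(-3/2)/3 + 1 - (2*sqrt(3)*exp(-3/2)/3) = 1.
So G(x) = (sqrt(3)*sqrt(3*x**2 + 1)*exp(3*x/2) + 3)/3.
Check: d/dx[(sqrt(3)*sqrt(3*x**2 + 1)*exp(3*x/2) + 3)/3] = (3*sqrt(3)*x**2*exp(3*x/2) + 2*sqrt(3)*x*exp(3*x/2) + sqrt(3)*exp(3*x/2))/(2*sqrt(3*x**2 + 1)), which equals G'(x).

G(x) = (sqrt(3)*sqrt(3*x**2 + 1)*exp(3*x/2) + 3)/3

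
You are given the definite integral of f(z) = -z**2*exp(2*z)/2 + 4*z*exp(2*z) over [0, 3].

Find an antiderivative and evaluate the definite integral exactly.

f has the shape u'v + uv' for u = -z**2/4 + 9*z/4 - 9/8 and v = exp(2*z) — it is the derivative of the product u*v.
F(z) = (-2*z**2 + 18*z - 9)*exp(2*z)/8 is an antiderivative of f.
Check: d/dz[(-2*z**2 + 18*z - 9)*exp(2*z)/8] = -z**2*exp(2*z)/2 + 4*z*exp(2*z) = f(z).
F(3) = 27*exp(6)/8; F(0) = -9/8.
Integral = F(3) - F(0) = 9/8 + 27*exp(6)/8.

Antiderivative: F(z) = (-2*z**2 + 18*z - 9)*exp(2*z)/8; value = 9/8 + 27*exp(6)/8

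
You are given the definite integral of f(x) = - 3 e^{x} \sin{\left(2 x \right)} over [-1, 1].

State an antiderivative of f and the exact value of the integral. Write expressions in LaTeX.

An antiderivative F(x) passes only if d/dx[F] lands on f(x) exactly.
F(x) = \frac{3 \left(- \sin{\left(2 x \right)} + 2 \cos{\left(2 x \right)}\right) e^{x}}{5} is an antiderivative of f.
Check: d/dx[\frac{3 \left(- \sin{\left(2 x \right)} + 2 \cos{\left(2 x \right)}\right) e^{x}}{5}] = - 3 e^{x} \sin{\left(2 x \right)} = f(x).
F(1) = - \frac{3 e \sin{\left(2 \right)}}{5} + \frac{6 e \cos{\left(2 \right)}}{5}; F(-1) = \frac{6 \cos{\left(2 \right)}}{5 e} + \frac{3 \sin{\left(2 \right)}}{5 e}.
Integral = F(1) - F(-1) = - \frac{3 e \sin{\left(2 \right)}}{5} + \frac{6 e \cos{\left(2 \right)}}{5} - \frac{3 \sin{\left(2 \right)}}{5 e} - \frac{6 \cos{\left(2 \right)}}{5 e}.

Antiderivative: F(x) = \frac{3 \left(- \sin{\left(2 x \right)} + 2 \cos{\left(2 x \right)}\right) e^{x}}{5}; value = - \frac{3 e \sin{\left(2 \right)}}{5} + \frac{6 e \cos{\left(2 \right)}}{5} - \frac{3 \sin{\left(2 \right)}}{5 e} - \frac{6 \cos{\left(2 \right)}}{5 e}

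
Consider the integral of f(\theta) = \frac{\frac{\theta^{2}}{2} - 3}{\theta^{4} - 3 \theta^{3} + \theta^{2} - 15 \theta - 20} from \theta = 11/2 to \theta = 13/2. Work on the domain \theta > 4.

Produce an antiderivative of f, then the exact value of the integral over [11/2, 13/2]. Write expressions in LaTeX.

Antiderivative: F(\theta) = \frac{\log{\left(\theta - 4 \right)}}{21} + \frac{\log{\left(\theta + 1 \right)}}{12} - \frac{11 \log{\left(\theta^{2} + 5 \right)}}{168} + \frac{11 \sqrt{5} \operatorname{atan}{\left(\frac{\sqrt{5} \theta}{5} \right)}}{140}; value = - \frac{11 \log{\left(\frac{189}{4} \right)}}{168} - \frac{11 \sqrt{5} \operatorname{atan}{\left(\frac{11 \sqrt{5}}{10} \right)}}{140} - \frac{\log{\left(\frac{13}{2} \right)}}{12} - \frac{\log{\left(\frac{3}{2} \right)}}{21} + \frac{\log{\left(\frac{5}{2} \right)}}{21} + \frac{\log{\left(\frac{15}{2} \right)}}{12} + \frac{11 \sqrt{5} \operatorname{atan}{\left(\frac{13 \sqrt{5}}{10} \right)}}{140} + \frac{11 \log{\left(\frac{141}{4} \right)}}{168}

Factor the denominator (2 \left(\theta - 4\right) \left(\theta + 1\right) \left(\theta^{2} + 5\right)) and decompose: f = - \frac{11 \left(\theta - 3\right)}{84 \left(\theta^{2} + 5\right)} + \frac{1}{12 \left(\theta + 1\right)} + \frac{1}{21 \left(\theta - 4\right)}; each piece integrates to a log, atan, or power term.
F(\theta) = \frac{\log{\left(\theta - 4 \right)}}{21} + \frac{\log{\left(\theta + 1 \right)}}{12} - \frac{11 \log{\left(\theta^{2} + 5 \right)}}{168} + \frac{11 \sqrt{5} \operatorname{atan}{\left(\frac{\sqrt{5} \theta}{5} \right)}}{140} is an antiderivative of f.
Check: d/d\theta[\frac{\log{\left(\theta - 4 \right)}}{21} + \frac{\log{\left(\theta + 1 \right)}}{12} - \frac{11 \log{\left(\theta^{2} + 5 \right)}}{168} + \frac{11 \sqrt{5} \operatorname{atan}{\left(\frac{\sqrt{5} \theta}{5} \right)}}{140}] = \frac{\theta^{2} - 6}{2 \theta^{4} - 6 \theta^{3} + 2 \theta^{2} - 30 \theta - 40}, which equals f(\theta).
F(13/2) = - \frac{11 \log{\left(\frac{189}{4} \right)}}{168} + \frac{\log{\left(\frac{5}{2} \right)}}{21} + \frac{\log{\left(\frac{15}{2} \right)}}{12} + \frac{11 \sqrt{5} \operatorname{atan}{\left(\frac{13 \sqrt{5}}{10} \right)}}{140}; F(11/2) = - \frac{11 \log{\left(\frac{141}{4} \right)}}{168} + \frac{\log{\left(\frac{3}{2} \right)}}{21} + \frac{\log{\left(\frac{13}{2} \right)}}{12} + \frac{11 \sqrt{5} \operatorname{atan}{\left(\frac{11 \sqrt{5}}{10} \right)}}{140}.
Integral = F(13/2) - F(11/2) = - \frac{11 \log{\left(\frac{189}{4} \right)}}{168} - \frac{11 \sqrt{5} \operatorname{atan}{\left(\frac{11 \sqrt{5}}{10} \right)}}{140} - \frac{\log{\left(\frac{13}{2} \right)}}{12} - \frac{\log{\left(\frac{3}{2} \right)}}{21} + \frac{\log{\left(\frac{5}{2} \right)}}{21} + \frac{\log{\left(\frac{15}{2} \right)}}{12} + \frac{11 \sqrt{5} \operatorname{atan}{\left(\frac{13 \sqrt{5}}{10} \right)}}{140} + \frac{11 \log{\left(\frac{141}{4} \right)}}{168}.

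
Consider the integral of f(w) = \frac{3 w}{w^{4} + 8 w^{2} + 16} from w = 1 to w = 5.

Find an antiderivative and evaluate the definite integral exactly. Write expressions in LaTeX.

Antiderivative: F(w) = - \frac{3}{2 w^{2} + 8}; value = \frac{36}{145}

The substitution u = 2 w^{2} + 8 works: f is exactly (dF/du)*(du/dw) for that inner function.
F(w) = - \frac{3}{2 w^{2} + 8} is an antiderivative of f.
Check: d/dw[- \frac{3}{2 w^{2} + 8}] = \frac{3 w}{w^{4} + 8 w^{2} + 16} = f(w).
F(5) = - \frac{3}{58}; F(1) = - \frac{3}{10}.
Integral = F(5) - F(1) = \frac{36}{145}.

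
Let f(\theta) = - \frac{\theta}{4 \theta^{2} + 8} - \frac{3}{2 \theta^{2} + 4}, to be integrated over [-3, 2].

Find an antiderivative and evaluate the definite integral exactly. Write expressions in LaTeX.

The integrand splits into summands that can be handled one at a time.
F(\theta) = \frac{- \log{\left(\theta^{2} + 2 \right)} - 6 \sqrt{2} \operatorname{atan}{\left(\frac{\sqrt{2} \theta}{2} \right)}}{8} is an antiderivative of f.
Check: d/d\theta[\frac{- \log{\left(\theta^{2} + 2 \right)} - 6 \sqrt{2} \operatorname{atan}{\left(\frac{\sqrt{2} \theta}{2} \right)}}{8}] = \frac{- \theta - 6}{4 \theta^{2} + 8}, which equals f(\theta).
F(2) = - \frac{3 \sqrt{2} \operatorname{atan}{\left(\sqrt{2} \right)}}{4} - \frac{\log{\left(6 \right)}}{8}; F(-3) = - \frac{\log{\left(11 \right)}}{8} + \frac{3 \sqrt{2} \operatorname{atan}{\left(\frac{3 \sqrt{2}}{2} \right)}}{4}.
Integral = F(2) - F(-3) = - \frac{3 \sqrt{2} \operatorname{atan}{\left(\frac{3 \sqrt{2}}{2} \right)}}{4} - \frac{3 \sqrt{2} \operatorname{atan}{\left(\sqrt{2} \right)}}{4} - \frac{\log{\left(6 \right)}}{8} + \frac{\log{\left(11 \right)}}{8}.

Antiderivative: F(\theta) = \frac{- \log{\left(\theta^{2} + 2 \right)} - 6 \sqrt{2} \operatorname{atan}{\left(\frac{\sqrt{2} \theta}{2} \right)}}{8}; value = - \frac{3 \sqrt{2} \operatorname{atan}{\left(\frac{3 \sqrt{2}}{2} \right)}}{4} - \frac{3 \sqrt{2} \operatorname{atan}{\left(\sqrt{2} \right)}}{4} - \frac{\log{\left(6 \right)}}{8} + \frac{\log{\left(11 \right)}}{8}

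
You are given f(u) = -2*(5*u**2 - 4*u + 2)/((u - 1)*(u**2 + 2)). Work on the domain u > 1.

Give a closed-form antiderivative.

An antiderivative is F(u) = -2*(log(u/2 - 1/2) + 2*log(3*u**2 + 6)).

An antiderivative F(u) passes only if d/du[F] lands on f(u) exactly.
Check: d/du[-2*(log(u/2 - 1/2) + 2*log(3*u**2 + 6))] = (-10*u**2 + 8*u - 4)/(u**3 - u**2 + 2*u - 2), which equals f(u).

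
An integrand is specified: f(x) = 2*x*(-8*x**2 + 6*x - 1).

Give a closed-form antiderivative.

The substitution u = x**2 - x/2 works: f is exactly (dF/du)*(du/dx) for that inner function.
Check: d/dx[-4*(x**2 - x/2)**2] = -16*x**3 + 12*x**2 - 2*x, which equals f(x).

An antiderivative is F(x) = -4*(x**2 - x/2)**2.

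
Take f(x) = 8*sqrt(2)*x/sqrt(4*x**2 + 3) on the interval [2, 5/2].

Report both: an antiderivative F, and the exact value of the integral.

The substitution u = 2*x**2 + 3/2 works: f is exactly (dF/du)*(du/dx) for that inner function.
F(x) = 2*sqrt(2)*sqrt(4*x**2 + 3) is an antiderivative of f.
Check: d/dx[2*sqrt(2)*sqrt(4*x**2 + 3)] = 8*sqrt(2)*x/sqrt(4*x**2 + 3) = f(x).
F(5/2) = 4*sqrt(14); F(2) = 2*sqrt(38).
Integral = F(5/2) - F(2) = -2*sqrt(38) + 4*sqrt(14).

Antiderivative: F(x) = 2*sqrt(2)*sqrt(4*x**2 + 3); value = -2*sqrt(38) + 4*sqrt(14)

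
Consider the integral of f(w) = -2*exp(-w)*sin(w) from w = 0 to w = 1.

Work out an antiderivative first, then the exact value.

Any candidate F(w) must reproduce f(w) exactly when differentiated.
F(w) = (sin(w) + cos(w))*exp(-w) is an antiderivative of f.
Check: d/dw[(sin(w) + cos(w))*exp(-w)] = -2*exp(-w)*sin(w) = f(w).
F(1) = exp(-1)*cos(1) + exp(-1)*sin(1); F(0) = 1.
Integral = F(1) - F(0) = -1 + exp(-1)*cos(1) + exp(-1)*sin(1).

Antiderivative: F(w) = (sin(w) + cos(w))*exp(-w); value = -1 + exp(-1)*cos(1) + exp(-1)*sin(1)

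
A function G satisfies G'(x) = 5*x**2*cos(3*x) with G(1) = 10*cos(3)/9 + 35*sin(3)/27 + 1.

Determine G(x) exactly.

Recover the given G'(x) by differentiating a candidate G(x); any mismatch rules it out.
A general antiderivative is 5*x**2*sin(3*x)/3 + 10*x*cos(3*x)/9 - 10*sin(3*x)/27 + C.
The condition gives C = 10*cos(3)/9 + 35*sin(3)/27 + 1 - (10*cos(3)/9 + 35*sin(3)/27) = 1.
So G(x) = 5*x**2*sin(3*x)/3 + 10*x*cos(3*x)/9 - 10*sin(3*x)/27 + 1.
Check: d/dx[5*x**2*sin(3*x)/3 + 10*x*cos(3*x)/9 - 10*sin(3*x)/27 + 1] = 5*x**2*cos(3*x) = G'(x).

G(x) = 5*x**2*sin(3*x)/3 + 10*x*cos(3*x)/9 - 10*sin(3*x)/27 + 1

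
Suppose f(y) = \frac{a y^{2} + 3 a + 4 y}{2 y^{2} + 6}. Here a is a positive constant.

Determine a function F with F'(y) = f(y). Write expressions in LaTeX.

An antiderivative is F(y) = \frac{a y}{2} + \log{\left(y^{2} + 3 \right)}.

Differentiate the proposed F(y) back; it has to land on f(y) exactly.
Check: d/dy[\frac{a y}{2} + \log{\left(y^{2} + 3 \right)}] = \frac{a y^{2} + 3 a + 4 y}{2 y^{2} + 6} = f(y).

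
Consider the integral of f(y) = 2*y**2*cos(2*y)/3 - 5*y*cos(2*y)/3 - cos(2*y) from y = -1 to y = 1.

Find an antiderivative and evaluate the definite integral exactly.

Antiderivative: F(y) = y**2*sin(2*y)/3 - 5*y*sin(2*y)/6 + y*cos(2*y)/3 - 2*sin(2*y)/3 - 5*cos(2*y)/12; value = -2*sin(2)/3 + 2*cos(2)/3

Integrate term by term and add the pieces.
F(y) = y**2*sin(2*y)/3 - 5*y*sin(2*y)/6 + y*cos(2*y)/3 - 2*sin(2*y)/3 - 5*cos(2*y)/12 is an antiderivative of f.
Check: d/dy[y**2*sin(2*y)/3 - 5*y*sin(2*y)/6 + y*cos(2*y)/3 - 2*sin(2*y)/3 - 5*cos(2*y)/12] = 2*y**2*cos(2*y)/3 - 5*y*cos(2*y)/3 - cos(2*y) = f(y).
F(1) = -7*sin(2)/6 - cos(2)/12; F(-1) = -sin(2)/2 - 3*cos(2)/4.
Integral = F(1) - F(-1) = -2*sin(2)/3 + 2*cos(2)/3.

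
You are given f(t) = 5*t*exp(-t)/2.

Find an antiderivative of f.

f has the shape u'v + uv' for u = -5*t/2 - 5/2 and v = exp(-t) — it is the derivative of the product u*v.
Check: d/dt[5*(-t - 1)*exp(-t)/2] = 5*t*exp(-t)/2 = f(t).

An antiderivative is F(t) = 5*(-t - 1)*exp(-t)/2.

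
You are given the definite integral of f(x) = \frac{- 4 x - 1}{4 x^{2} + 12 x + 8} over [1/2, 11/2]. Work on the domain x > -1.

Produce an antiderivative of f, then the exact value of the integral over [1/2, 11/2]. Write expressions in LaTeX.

Antiderivative: F(x) = \frac{3 \log{\left(x + 1 \right)}}{4} - \frac{7 \log{\left(x + 2 \right)}}{4}; value = - \frac{7 \log{\left(\frac{15}{2} \right)}}{4} - \frac{3 \log{\left(\frac{3}{2} \right)}}{4} + \frac{3 \log{\left(\frac{13}{2} \right)}}{4} + \frac{7 \log{\left(\frac{5}{2} \right)}}{4}

Factor the denominator (4 \left(x + 1\right) \left(x + 2\right)) and decompose: f = - \frac{7}{4 \left(x + 2\right)} + \frac{3}{4 \left(x + 1\right)}; each piece integrates to a log, atan, or power term.
F(x) = \frac{3 \log{\left(x + 1 \right)}}{4} - \frac{7 \log{\left(x + 2 \right)}}{4} is an antiderivative of f.
Check: d/dx[\frac{3 \log{\left(x + 1 \right)}}{4} - \frac{7 \log{\left(x + 2 \right)}}{4}] = \frac{- 4 x - 1}{4 x^{2} + 12 x + 8} = f(x).
F(11/2) = - \frac{7 \log{\left(\frac{15}{2} \right)}}{4} + \frac{3 \log{\left(\frac{13}{2} \right)}}{4}; F(1/2) = - \frac{7 \log{\left(\frac{5}{2} \right)}}{4} + \frac{3 \log{\left(\frac{3}{2} \right)}}{4}.
Integral = F(11/2) - F(1/2) = - \frac{7 \log{\left(\frac{15}{2} \right)}}{4} - \frac{3 \log{\left(\frac{3}{2} \right)}}{4} + \frac{3 \log{\left(\frac{13}{2} \right)}}{4} + \frac{7 \log{\left(\frac{5}{2} \right)}}{4}.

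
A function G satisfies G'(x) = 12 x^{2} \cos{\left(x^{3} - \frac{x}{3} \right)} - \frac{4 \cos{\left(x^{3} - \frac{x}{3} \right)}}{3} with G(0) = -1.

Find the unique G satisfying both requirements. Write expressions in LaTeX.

G'(x) matches the chain-rule pattern g'(h)*h' with inner function h(x) = x^{3} - \frac{x}{3}; substituting u = h(x) collapses the integral.
A general antiderivative is 4 \sin{\left(x^{3} - \frac{x}{3} \right)} + C.
The condition gives C = -1 - (0) = -1.
So G(x) = 4 \sin{\left(x^{3} - \frac{x}{3} \right)} - 1.
Check: d/dx[4 \sin{\left(x^{3} - \frac{x}{3} \right)} - 1] = 12 x^{2} \cos{\left(x^{3} - \frac{x}{3} \right)} - \frac{4 \cos{\left(x^{3} - \frac{x}{3} \right)}}{3} = G'(x).

G(x) = 4 \sin{\left(x^{3} - \frac{x}{3} \right)} - 1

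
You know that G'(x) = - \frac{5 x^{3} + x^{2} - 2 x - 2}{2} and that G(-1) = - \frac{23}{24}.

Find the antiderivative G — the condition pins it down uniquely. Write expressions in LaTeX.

G(x) = - \frac{x \left(15 x^{3} + 4 x^{2} - 12 x - 24\right)}{24}

Check a candidate G(x) by differentiating: d/dx[G] must match the given G'(x).
A general antiderivative is - \frac{5 x^{4}}{8} - \frac{x^{3}}{6} + \frac{x^{2}}{2} + x + C.
The condition gives C = - \frac{23}{24} - (- \frac{23}{24}) = 0.
So G(x) = - \frac{x \left(15 x^{3} + 4 x^{2} - 12 x - 24\right)}{24}.
Check: d/dx[- \frac{x \left(15 x^{3} + 4 x^{2} - 12 x - 24\right)}{24}] = - \frac{5 x^{3}}{2} - \frac{x^{2}}{2} + x + 1, which equals G'(x).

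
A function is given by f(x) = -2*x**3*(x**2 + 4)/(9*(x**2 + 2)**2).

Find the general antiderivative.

F(x) = -x**4/(9*(x**2 + 2)) + C

f has the shape u'v + uv' for u = -x**4/6 and v = 1/(3*x**2/2 + 3) — it is the derivative of the product u*v.
Check: d/dx[-x**4/(9*(x**2 + 2))] = (-2*x**5 - 8*x**3)/(9*x**4 + 36*x**2 + 36), which equals f(x).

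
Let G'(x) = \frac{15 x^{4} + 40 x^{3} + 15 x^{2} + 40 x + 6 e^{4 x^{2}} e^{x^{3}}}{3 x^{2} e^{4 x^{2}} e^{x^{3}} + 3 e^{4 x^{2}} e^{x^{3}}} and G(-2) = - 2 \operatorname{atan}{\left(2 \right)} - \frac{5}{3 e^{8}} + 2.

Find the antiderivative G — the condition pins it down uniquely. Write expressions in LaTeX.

Recover the given G'(x) by differentiating a candidate G(x); any mismatch rules it out.
A general antiderivative is - \frac{5 e^{- x^{3} - 4 x^{2}}}{3} + 2 \operatorname{atan}{\left(x \right)} + C.
The condition gives C = - 2 \operatorname{atan}{\left(2 \right)} - \frac{5}{3 e^{8}} + 2 - (- 2 \operatorname{atan}{\left(2 \right)} - \frac{5}{3 e^{8}}) = 2.
So G(x) = \frac{- 5 e^{- x^{3} - 4 x^{2}} + 6 \operatorname{atan}{\left(x \right)} + 6}{3}.
Check: d/dx[\frac{- 5 e^{- x^{3} - 4 x^{2}} + 6 \operatorname{atan}{\left(x \right)} + 6}{3}] = \frac{15 x^{4} + 40 x^{3} + 15 x^{2} + 40 x + 6 e^{4 x^{2}} e^{x^{3}}}{3 x^{2} e^{4 x^{2}} e^{x^{3}} + 3 e^{4 x^{2}} e^{x^{3}}} = G'(x).

G(x) = \frac{- 5 e^{- x^{3} - 4 x^{2}} + 6 \operatorname{atan}{\left(x \right)} + 6}{3}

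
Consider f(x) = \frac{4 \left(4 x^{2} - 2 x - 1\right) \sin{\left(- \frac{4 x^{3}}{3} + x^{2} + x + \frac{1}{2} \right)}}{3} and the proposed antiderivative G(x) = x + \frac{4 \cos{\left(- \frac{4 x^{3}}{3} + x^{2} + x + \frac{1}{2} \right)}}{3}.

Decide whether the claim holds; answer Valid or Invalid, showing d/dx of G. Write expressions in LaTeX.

Invalid: d/dx[G] - f = 1, which is not 0.

d/dx[G] = \frac{16 x^{2} \sin{\left(- \frac{4 x^{3}}{3} + x^{2} + x + \frac{1}{2} \right)}}{3} - \frac{8 x \sin{\left(- \frac{4 x^{3}}{3} + x^{2} + x + \frac{1}{2} \right)}}{3} - \frac{4 \sin{\left(- \frac{4 x^{3}}{3} + x^{2} + x + \frac{1}{2} \right)}}{3} + 1
d/dx[G] - f(x) = 1 != 0.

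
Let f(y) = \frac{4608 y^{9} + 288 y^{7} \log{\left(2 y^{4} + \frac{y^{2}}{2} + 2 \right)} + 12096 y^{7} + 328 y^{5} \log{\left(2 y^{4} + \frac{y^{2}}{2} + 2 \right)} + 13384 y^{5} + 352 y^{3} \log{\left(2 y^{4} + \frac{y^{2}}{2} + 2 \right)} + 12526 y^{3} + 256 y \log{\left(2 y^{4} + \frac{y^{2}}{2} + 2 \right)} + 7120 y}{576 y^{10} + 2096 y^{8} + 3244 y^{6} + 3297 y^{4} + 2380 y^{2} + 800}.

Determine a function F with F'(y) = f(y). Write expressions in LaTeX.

An antiderivative is F(y) = \frac{16 y^{2} \log{\left(9 y^{2} + 8 \right)} - 16 y^{2} \log{\left(6 \right)} + 20 \log{\left(9 y^{2} + 8 \right)} - \log{\left(2 y^{4} + \frac{y^{2}}{2} + 2 \right)} - 20 \log{\left(6 \right)}}{4 y^{2} + 5}.

A candidate is checked by its d/dy: the result must match f(y).
Check: d/dy[\frac{16 y^{2} \log{\left(9 y^{2} + 8 \right)} - 16 y^{2} \log{\left(6 \right)} + 20 \log{\left(9 y^{2} + 8 \right)} - \log{\left(2 y^{4} + \frac{y^{2}}{2} + 2 \right)} - 20 \log{\left(6 \right)}}{4 y^{2} + 5}] = \frac{4608 y^{9} + 288 y^{7} \log{\left(2 y^{4} + \frac{y^{2}}{2} + 2 \right)} + 12096 y^{7} + 328 y^{5} \log{\left(2 y^{4} + \frac{y^{2}}{2} + 2 \right)} + 13384 y^{5} + 352 y^{3} \log{\left(2 y^{4} + \frac{y^{2}}{2} + 2 \right)} + 12526 y^{3} + 256 y \log{\left(2 y^{4} + \frac{y^{2}}{2} + 2 \right)} + 7120 y}{576 y^{10} + 2096 y^{8} + 3244 y^{6} + 3297 y^{4} + 2380 y^{2} + 800} = f(y).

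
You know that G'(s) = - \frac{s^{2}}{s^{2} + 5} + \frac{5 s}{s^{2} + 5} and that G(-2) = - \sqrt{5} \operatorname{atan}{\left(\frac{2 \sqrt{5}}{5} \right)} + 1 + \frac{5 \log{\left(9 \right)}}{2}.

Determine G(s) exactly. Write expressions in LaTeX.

G(s) = - \frac{2 s - 5 \log{\left(s^{2} + 5 \right)} - 2 \sqrt{5} \operatorname{atan}{\left(\frac{\sqrt{5} s}{5} \right)} + 2}{2}

The integrand splits into summands that can be handled one at a time.
A general antiderivative is - s + \frac{5 \log{\left(s^{2} + 5 \right)}}{2} + \sqrt{5} \operatorname{atan}{\left(\frac{\sqrt{5} s}{5} \right)} + C.
The condition gives C = - \sqrt{5} \operatorname{atan}{\left(\frac{2 \sqrt{5}}{5} \right)} + 1 + \frac{5 \log{\left(9 \right)}}{2} - (- \sqrt{5} \operatorname{atan}{\left(\frac{2 \sqrt{5}}{5} \right)} + 2 + \frac{5 \log{\left(9 \right)}}{2}) = -1.
So G(s) = - \frac{2 s - 5 \log{\left(s^{2} + 5 \right)} - 2 \sqrt{5} \operatorname{atan}{\left(\frac{\sqrt{5} s}{5} \right)} + 2}{2}.
Check: d/ds[- \frac{2 s - 5 \log{\left(s^{2} + 5 \right)} - 2 \sqrt{5} \operatorname{atan}{\left(\frac{\sqrt{5} s}{5} \right)} + 2}{2}] = \frac{- s^{2} + 5 s}{s^{2} + 5}, which equals G'(s).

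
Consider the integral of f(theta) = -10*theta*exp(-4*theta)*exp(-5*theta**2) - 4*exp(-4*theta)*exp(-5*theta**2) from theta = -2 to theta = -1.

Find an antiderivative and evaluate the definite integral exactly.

Antiderivative: F(theta) = exp(-4*theta)*exp(-5*theta**2); value = -exp(-12) + exp(-1)

The substitution u = -5*theta**2 - 4*theta works: f is exactly (dF/du)*(du/dtheta) for that inner function.
F(theta) = exp(-4*theta)*exp(-5*theta**2) is an antiderivative of f.
Check: d/dtheta[exp(-4*theta)*exp(-5*theta**2)] = (-10*theta - 4)*exp(-4*theta)*exp(-5*theta**2), which equals f(theta).
F(-1) = exp(-1); F(-2) = exp(-12).
Integral = F(-1) - F(-2) = -exp(-12) + exp(-1).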